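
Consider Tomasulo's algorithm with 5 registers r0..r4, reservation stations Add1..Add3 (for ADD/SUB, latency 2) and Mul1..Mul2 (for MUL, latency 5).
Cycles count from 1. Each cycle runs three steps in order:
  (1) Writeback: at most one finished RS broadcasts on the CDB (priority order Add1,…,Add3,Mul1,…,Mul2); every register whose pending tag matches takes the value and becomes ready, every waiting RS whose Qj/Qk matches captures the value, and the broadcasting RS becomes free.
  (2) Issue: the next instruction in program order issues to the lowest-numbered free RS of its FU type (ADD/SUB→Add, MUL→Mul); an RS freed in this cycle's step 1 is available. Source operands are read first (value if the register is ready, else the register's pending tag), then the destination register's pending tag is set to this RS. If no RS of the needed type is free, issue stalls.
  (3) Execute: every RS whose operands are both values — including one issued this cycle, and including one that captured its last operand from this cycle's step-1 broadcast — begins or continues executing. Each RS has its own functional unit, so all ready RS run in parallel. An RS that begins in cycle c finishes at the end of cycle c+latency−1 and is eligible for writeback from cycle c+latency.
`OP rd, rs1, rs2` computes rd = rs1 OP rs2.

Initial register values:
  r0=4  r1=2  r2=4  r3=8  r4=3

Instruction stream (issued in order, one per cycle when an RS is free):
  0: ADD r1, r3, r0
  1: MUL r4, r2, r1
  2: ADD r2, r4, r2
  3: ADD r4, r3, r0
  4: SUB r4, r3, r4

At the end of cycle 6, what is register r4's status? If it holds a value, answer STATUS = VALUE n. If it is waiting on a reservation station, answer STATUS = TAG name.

c1: issue ADD r1<-Add1 | r0:4,r1:Add1,r2:4,r3:8,r4:3
c2: issue MUL r4<-Mul1 | r0:4,r1:Add1,r2:4,r3:8,r4:Mul1
c3: CDB Add1=12; issue ADD r2<-Add1 | r0:4,r1:12,r2:Add1,r3:8,r4:Mul1
c4: issue ADD r4<-Add2 | r0:4,r1:12,r2:Add1,r3:8,r4:Add2
c5: issue SUB r4<-Add3 | r0:4,r1:12,r2:Add1,r3:8,r4:Add3
c6: CDB Add2=12 | r0:4,r1:12,r2:Add1,r3:8,r4:Add3

STATUS = TAG Add3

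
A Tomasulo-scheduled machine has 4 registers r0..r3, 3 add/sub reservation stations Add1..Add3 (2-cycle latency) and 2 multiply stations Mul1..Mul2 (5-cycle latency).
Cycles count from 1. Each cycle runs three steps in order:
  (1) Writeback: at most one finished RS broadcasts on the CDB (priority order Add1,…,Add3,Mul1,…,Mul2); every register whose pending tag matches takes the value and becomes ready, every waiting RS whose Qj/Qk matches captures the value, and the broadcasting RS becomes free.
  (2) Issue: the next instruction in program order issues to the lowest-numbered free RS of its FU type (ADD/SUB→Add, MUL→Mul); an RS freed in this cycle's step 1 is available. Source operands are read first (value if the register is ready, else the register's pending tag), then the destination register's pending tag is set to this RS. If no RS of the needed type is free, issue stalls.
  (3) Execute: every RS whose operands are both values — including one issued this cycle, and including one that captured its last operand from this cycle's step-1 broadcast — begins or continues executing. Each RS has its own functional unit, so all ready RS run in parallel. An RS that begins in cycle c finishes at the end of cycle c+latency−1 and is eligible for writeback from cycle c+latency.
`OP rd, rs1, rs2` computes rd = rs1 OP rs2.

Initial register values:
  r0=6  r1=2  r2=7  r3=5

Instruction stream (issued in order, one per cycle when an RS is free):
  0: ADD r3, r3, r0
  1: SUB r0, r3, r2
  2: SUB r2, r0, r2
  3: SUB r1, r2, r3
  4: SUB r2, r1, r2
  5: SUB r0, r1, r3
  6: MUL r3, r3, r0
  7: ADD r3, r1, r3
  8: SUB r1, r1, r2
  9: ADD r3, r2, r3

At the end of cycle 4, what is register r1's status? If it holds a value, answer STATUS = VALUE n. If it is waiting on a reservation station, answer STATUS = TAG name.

c1: issue ADD r3<-Add1 | r0:6,r1:2,r2:7,r3:Add1
c2: issue SUB r0<-Add2 | r0:Add2,r1:2,r2:7,r3:Add1
c3: CDB Add1=11; issue SUB r2<-Add1 | r0:Add2,r1:2,r2:Add1,r3:11
c4: issue SUB r1<-Add3 | r0:Add2,r1:Add3,r2:Add1,r3:11

STATUS = TAG Add3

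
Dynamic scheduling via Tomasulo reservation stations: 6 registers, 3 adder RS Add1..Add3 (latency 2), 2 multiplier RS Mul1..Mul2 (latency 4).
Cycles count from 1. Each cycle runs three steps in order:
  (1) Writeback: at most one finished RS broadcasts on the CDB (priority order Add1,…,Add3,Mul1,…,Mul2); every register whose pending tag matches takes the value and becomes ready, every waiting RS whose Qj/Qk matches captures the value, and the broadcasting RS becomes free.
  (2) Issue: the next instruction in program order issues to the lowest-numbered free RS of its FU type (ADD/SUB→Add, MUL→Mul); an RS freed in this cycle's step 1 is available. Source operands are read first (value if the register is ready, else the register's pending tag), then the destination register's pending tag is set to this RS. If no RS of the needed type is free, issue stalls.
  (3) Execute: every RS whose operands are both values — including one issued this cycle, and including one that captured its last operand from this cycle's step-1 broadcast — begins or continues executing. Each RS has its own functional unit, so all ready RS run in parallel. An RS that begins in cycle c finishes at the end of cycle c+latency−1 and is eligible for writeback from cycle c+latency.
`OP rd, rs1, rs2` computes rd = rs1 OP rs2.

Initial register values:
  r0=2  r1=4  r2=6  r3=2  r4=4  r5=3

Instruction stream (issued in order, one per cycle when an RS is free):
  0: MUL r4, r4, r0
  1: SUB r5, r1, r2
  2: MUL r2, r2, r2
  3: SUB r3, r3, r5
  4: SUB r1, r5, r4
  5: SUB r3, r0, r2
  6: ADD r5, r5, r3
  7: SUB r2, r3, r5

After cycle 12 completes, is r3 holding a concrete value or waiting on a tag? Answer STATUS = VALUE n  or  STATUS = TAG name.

STATUS = VALUE -34

cycle 1: issue MUL r4<-Mul1 // r0:2,r1:4,r2:6,r3:2,r4:Mul1,r5:3
cycle 2: issue SUB r5<-Add1 // r0:2,r1:4,r2:6,r3:2,r4:Mul1,r5:Add1
cycle 3: issue MUL r2<-Mul2 // r0:2,r1:4,r2:Mul2,r3:2,r4:Mul1,r5:Add1
cycle 4: CDB Add1=-2; issue SUB r3<-Add1 // r0:2,r1:4,r2:Mul2,r3:Add1,r4:Mul1,r5:-2
cycle 5: CDB Mul1=8; issue SUB r1<-Add2 // r0:2,r1:Add2,r2:Mul2,r3:Add1,r4:8,r5:-2
cycle 6: CDB Add1=4; issue SUB r3<-Add1 // r0:2,r1:Add2,r2:Mul2,r3:Add1,r4:8,r5:-2
cycle 7: CDB Add2=-10; issue ADD r5<-Add2 // r0:2,r1:-10,r2:Mul2,r3:Add1,r4:8,r5:Add2
cycle 8: CDB Mul2=36; issue SUB r2<-Add3 // r0:2,r1:-10,r2:Add3,r3:Add1,r4:8,r5:Add2
cycle 9: - // r0:2,r1:-10,r2:Add3,r3:Add1,r4:8,r5:Add2
cycle 10: CDB Add1=-34 // r0:2,r1:-10,r2:Add3,r3:-34,r4:8,r5:Add2
cycle 11: - // r0:2,r1:-10,r2:Add3,r3:-34,r4:8,r5:Add2
cycle 12: CDB Add2=-36 // r0:2,r1:-10,r2:Add3,r3:-34,r4:8,r5:-36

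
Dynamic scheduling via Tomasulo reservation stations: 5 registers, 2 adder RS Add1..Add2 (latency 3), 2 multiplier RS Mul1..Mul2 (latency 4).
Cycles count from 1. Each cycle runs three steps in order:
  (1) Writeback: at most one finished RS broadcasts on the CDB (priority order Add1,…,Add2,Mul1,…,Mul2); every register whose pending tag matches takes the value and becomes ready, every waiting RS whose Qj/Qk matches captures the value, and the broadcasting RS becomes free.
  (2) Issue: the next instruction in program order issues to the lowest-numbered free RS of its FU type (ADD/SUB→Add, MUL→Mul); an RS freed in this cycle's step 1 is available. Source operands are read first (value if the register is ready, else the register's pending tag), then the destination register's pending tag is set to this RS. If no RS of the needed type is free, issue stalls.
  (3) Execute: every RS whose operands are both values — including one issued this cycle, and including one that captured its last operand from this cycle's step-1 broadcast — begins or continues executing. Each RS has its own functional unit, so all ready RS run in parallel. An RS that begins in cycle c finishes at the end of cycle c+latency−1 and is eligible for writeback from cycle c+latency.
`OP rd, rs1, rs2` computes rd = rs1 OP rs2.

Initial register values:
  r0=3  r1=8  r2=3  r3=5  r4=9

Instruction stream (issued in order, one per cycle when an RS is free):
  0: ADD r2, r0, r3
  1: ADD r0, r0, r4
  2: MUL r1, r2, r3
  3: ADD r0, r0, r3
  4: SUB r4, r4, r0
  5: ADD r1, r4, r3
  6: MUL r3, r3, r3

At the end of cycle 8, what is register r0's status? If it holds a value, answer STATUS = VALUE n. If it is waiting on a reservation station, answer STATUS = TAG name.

  c1: issue ADD r2<-Add1  regs: r0:3,r1:8,r2:Add1,r3:5,r4:9
  c2: issue ADD r0<-Add2  regs: r0:Add2,r1:8,r2:Add1,r3:5,r4:9
  c3: issue MUL r1<-Mul1  regs: r0:Add2,r1:Mul1,r2:Add1,r3:5,r4:9
  c4: CDB Add1=8; issue ADD r0<-Add1  regs: r0:Add1,r1:Mul1,r2:8,r3:5,r4:9
  c5: CDB Add2=12; issue SUB r4<-Add2  regs: r0:Add1,r1:Mul1,r2:8,r3:5,r4:Add2
  c6: stall  regs: r0:Add1,r1:Mul1,r2:8,r3:5,r4:Add2
  c7: stall  regs: r0:Add1,r1:Mul1,r2:8,r3:5,r4:Add2
  c8: CDB Add1=17; issue ADD r1<-Add1  regs: r0:17,r1:Add1,r2:8,r3:5,r4:Add2

STATUS = VALUE 17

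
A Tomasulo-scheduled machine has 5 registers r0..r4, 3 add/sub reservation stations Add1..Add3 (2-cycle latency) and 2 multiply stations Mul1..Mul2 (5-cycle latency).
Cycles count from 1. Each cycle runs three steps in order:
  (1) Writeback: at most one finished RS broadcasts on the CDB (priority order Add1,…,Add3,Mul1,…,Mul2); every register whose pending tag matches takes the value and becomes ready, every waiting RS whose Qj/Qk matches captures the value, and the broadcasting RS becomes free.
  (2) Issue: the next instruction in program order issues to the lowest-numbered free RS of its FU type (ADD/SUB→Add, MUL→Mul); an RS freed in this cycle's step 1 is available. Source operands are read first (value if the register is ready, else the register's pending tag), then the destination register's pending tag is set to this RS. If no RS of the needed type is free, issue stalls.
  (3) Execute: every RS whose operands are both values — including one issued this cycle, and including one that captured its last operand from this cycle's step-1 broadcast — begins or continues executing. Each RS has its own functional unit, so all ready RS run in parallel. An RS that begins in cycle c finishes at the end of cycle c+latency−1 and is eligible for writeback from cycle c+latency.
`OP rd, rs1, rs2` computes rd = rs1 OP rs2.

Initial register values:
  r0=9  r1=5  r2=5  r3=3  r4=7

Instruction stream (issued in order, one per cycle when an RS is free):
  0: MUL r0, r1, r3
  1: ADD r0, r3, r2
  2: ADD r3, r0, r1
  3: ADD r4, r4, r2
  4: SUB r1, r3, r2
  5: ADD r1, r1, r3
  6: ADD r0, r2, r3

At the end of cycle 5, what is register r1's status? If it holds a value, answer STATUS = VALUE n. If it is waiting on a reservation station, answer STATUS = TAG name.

c1: issue MUL r0<-Mul1 | r0:Mul1,r1:5,r2:5,r3:3,r4:7
c2: issue ADD r0<-Add1 | r0:Add1,r1:5,r2:5,r3:3,r4:7
c3: issue ADD r3<-Add2 | r0:Add1,r1:5,r2:5,r3:Add2,r4:7
c4: CDB Add1=8; issue ADD r4<-Add1 | r0:8,r1:5,r2:5,r3:Add2,r4:Add1
c5: issue SUB r1<-Add3 | r0:8,r1:Add3,r2:5,r3:Add2,r4:Add1

STATUS = TAG Add3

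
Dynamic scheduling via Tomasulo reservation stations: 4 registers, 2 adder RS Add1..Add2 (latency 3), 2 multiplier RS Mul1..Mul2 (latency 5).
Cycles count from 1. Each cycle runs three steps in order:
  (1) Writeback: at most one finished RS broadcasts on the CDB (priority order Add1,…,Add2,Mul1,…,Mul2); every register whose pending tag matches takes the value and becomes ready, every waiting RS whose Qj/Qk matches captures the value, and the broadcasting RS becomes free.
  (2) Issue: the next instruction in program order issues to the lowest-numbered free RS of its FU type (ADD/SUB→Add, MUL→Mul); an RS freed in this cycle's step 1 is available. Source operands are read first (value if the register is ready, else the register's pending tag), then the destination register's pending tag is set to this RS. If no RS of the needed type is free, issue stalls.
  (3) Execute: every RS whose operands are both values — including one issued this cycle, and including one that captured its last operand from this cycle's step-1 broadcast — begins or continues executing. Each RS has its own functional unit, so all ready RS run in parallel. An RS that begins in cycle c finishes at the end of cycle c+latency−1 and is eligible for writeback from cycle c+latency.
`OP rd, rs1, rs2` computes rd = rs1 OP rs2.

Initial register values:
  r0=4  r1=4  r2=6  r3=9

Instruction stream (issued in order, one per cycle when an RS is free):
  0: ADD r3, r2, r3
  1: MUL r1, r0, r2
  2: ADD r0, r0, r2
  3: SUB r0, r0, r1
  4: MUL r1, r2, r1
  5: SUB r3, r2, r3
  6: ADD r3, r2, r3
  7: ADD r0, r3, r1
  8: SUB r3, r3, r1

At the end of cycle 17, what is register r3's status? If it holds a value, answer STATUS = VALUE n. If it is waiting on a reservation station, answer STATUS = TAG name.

c1: issue ADD r3<-Add1 | r0:4,r1:4,r2:6,r3:Add1
c2: issue MUL r1<-Mul1 | r0:4,r1:Mul1,r2:6,r3:Add1
c3: issue ADD r0<-Add2 | r0:Add2,r1:Mul1,r2:6,r3:Add1
c4: CDB Add1=15; issue SUB r0<-Add1 | r0:Add1,r1:Mul1,r2:6,r3:15
c5: issue MUL r1<-Mul2 | r0:Add1,r1:Mul2,r2:6,r3:15
c6: CDB Add2=10; issue SUB r3<-Add2 | r0:Add1,r1:Mul2,r2:6,r3:Add2
c7: CDB Mul1=24; stall | r0:Add1,r1:Mul2,r2:6,r3:Add2
c8: stall | r0:Add1,r1:Mul2,r2:6,r3:Add2
c9: CDB Add2=-9; issue ADD r3<-Add2 | r0:Add1,r1:Mul2,r2:6,r3:Add2
c10: CDB Add1=-14; issue ADD r0<-Add1 | r0:Add1,r1:Mul2,r2:6,r3:Add2
c11: stall | r0:Add1,r1:Mul2,r2:6,r3:Add2
c12: CDB Add2=-3; issue SUB r3<-Add2 | r0:Add1,r1:Mul2,r2:6,r3:Add2
c13: CDB Mul2=144 | r0:Add1,r1:144,r2:6,r3:Add2
c14: - | r0:Add1,r1:144,r2:6,r3:Add2
c15: - | r0:Add1,r1:144,r2:6,r3:Add2
c16: CDB Add1=141 | r0:141,r1:144,r2:6,r3:Add2
c17: CDB Add2=-147 | r0:141,r1:144,r2:6,r3:-147

STATUS = VALUE -147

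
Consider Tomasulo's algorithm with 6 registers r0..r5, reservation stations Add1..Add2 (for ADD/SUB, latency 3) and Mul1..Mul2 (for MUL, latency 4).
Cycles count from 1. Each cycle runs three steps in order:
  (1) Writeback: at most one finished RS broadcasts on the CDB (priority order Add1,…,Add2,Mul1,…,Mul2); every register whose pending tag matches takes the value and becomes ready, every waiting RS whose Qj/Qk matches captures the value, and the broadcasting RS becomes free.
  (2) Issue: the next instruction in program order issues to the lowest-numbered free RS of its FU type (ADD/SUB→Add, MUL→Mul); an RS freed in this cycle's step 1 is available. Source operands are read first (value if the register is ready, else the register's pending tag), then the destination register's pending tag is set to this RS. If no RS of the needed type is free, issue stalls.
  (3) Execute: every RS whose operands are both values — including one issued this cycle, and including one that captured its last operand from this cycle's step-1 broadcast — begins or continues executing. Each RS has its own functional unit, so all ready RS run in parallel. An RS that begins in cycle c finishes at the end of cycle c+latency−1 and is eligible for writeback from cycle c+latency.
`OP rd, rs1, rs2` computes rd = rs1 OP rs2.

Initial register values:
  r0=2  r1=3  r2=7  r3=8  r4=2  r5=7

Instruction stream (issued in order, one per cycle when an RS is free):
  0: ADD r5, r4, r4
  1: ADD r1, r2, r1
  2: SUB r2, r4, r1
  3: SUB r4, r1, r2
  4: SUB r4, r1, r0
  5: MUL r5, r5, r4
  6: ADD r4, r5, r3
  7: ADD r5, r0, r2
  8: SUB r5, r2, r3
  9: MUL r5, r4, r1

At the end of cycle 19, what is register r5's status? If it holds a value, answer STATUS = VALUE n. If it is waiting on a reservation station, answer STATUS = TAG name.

STATUS = TAG Mul1

  c1: issue ADD r5<-Add1  regs: r0:2,r1:3,r2:7,r3:8,r4:2,r5:Add1
  c2: issue ADD r1<-Add2  regs: r0:2,r1:Add2,r2:7,r3:8,r4:2,r5:Add1
  c3: stall  regs: r0:2,r1:Add2,r2:7,r3:8,r4:2,r5:Add1
  c4: CDB Add1=4; issue SUB r2<-Add1  regs: r0:2,r1:Add2,r2:Add1,r3:8,r4:2,r5:4
  c5: CDB Add2=10; issue SUB r4<-Add2  regs: r0:2,r1:10,r2:Add1,r3:8,r4:Add2,r5:4
  c6: stall  regs: r0:2,r1:10,r2:Add1,r3:8,r4:Add2,r5:4
  c7: stall  regs: r0:2,r1:10,r2:Add1,r3:8,r4:Add2,r5:4
  c8: CDB Add1=-8; issue SUB r4<-Add1  regs: r0:2,r1:10,r2:-8,r3:8,r4:Add1,r5:4
  c9: issue MUL r5<-Mul1  regs: r0:2,r1:10,r2:-8,r3:8,r4:Add1,r5:Mul1
  c10: stall  regs: r0:2,r1:10,r2:-8,r3:8,r4:Add1,r5:Mul1
  c11: CDB Add1=8; issue ADD r4<-Add1  regs: r0:2,r1:10,r2:-8,r3:8,r4:Add1,r5:Mul1
  c12: CDB Add2=18; issue ADD r5<-Add2  regs: r0:2,r1:10,r2:-8,r3:8,r4:Add1,r5:Add2
  c13: stall  regs: r0:2,r1:10,r2:-8,r3:8,r4:Add1,r5:Add2
  c14: stall  regs: r0:2,r1:10,r2:-8,r3:8,r4:Add1,r5:Add2
  c15: CDB Add2=-6; issue SUB r5<-Add2  regs: r0:2,r1:10,r2:-8,r3:8,r4:Add1,r5:Add2
  c16: CDB Mul1=32; issue MUL r5<-Mul1  regs: r0:2,r1:10,r2:-8,r3:8,r4:Add1,r5:Mul1
  c17: -  regs: r0:2,r1:10,r2:-8,r3:8,r4:Add1,r5:Mul1
  c18: CDB Add2=-16  regs: r0:2,r1:10,r2:-8,r3:8,r4:Add1,r5:Mul1
  c19: CDB Add1=40  regs: r0:2,r1:10,r2:-8,r3:8,r4:40,r5:Mul1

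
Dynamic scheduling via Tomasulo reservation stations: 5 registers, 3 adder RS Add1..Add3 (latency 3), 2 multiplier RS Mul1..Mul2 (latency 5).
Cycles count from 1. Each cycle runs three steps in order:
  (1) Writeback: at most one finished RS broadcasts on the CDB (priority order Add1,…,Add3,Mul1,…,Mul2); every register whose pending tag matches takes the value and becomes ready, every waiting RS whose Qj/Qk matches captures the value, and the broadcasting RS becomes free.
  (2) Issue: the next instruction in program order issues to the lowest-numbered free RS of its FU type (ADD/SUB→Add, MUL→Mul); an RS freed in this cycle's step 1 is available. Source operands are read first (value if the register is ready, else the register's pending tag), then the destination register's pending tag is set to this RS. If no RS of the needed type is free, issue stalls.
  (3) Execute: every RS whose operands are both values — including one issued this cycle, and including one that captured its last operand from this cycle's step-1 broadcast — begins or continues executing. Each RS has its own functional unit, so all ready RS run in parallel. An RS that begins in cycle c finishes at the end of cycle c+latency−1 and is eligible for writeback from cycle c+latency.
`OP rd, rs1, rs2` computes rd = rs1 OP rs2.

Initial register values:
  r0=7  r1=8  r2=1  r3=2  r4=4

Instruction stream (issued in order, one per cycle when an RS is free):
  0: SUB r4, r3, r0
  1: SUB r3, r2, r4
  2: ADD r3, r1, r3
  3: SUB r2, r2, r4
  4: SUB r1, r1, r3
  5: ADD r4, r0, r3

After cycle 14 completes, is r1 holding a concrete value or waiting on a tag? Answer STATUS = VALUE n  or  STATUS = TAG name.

  c1: issue SUB r4<-Add1  regs: r0:7,r1:8,r2:1,r3:2,r4:Add1
  c2: issue SUB r3<-Add2  regs: r0:7,r1:8,r2:1,r3:Add2,r4:Add1
  c3: issue ADD r3<-Add3  regs: r0:7,r1:8,r2:1,r3:Add3,r4:Add1
  c4: CDB Add1=-5; issue SUB r2<-Add1  regs: r0:7,r1:8,r2:Add1,r3:Add3,r4:-5
  c5: stall  regs: r0:7,r1:8,r2:Add1,r3:Add3,r4:-5
  c6: stall  regs: r0:7,r1:8,r2:Add1,r3:Add3,r4:-5
  c7: CDB Add1=6; issue SUB r1<-Add1  regs: r0:7,r1:Add1,r2:6,r3:Add3,r4:-5
  c8: CDB Add2=6; issue ADD r4<-Add2  regs: r0:7,r1:Add1,r2:6,r3:Add3,r4:Add2
  c9: -  regs: r0:7,r1:Add1,r2:6,r3:Add3,r4:Add2
  c10: -  regs: r0:7,r1:Add1,r2:6,r3:Add3,r4:Add2
  c11: CDB Add3=14  regs: r0:7,r1:Add1,r2:6,r3:14,r4:Add2
  c12: -  regs: r0:7,r1:Add1,r2:6,r3:14,r4:Add2
  c13: -  regs: r0:7,r1:Add1,r2:6,r3:14,r4:Add2
  c14: CDB Add1=-6  regs: r0:7,r1:-6,r2:6,r3:14,r4:Add2

STATUS = VALUE -6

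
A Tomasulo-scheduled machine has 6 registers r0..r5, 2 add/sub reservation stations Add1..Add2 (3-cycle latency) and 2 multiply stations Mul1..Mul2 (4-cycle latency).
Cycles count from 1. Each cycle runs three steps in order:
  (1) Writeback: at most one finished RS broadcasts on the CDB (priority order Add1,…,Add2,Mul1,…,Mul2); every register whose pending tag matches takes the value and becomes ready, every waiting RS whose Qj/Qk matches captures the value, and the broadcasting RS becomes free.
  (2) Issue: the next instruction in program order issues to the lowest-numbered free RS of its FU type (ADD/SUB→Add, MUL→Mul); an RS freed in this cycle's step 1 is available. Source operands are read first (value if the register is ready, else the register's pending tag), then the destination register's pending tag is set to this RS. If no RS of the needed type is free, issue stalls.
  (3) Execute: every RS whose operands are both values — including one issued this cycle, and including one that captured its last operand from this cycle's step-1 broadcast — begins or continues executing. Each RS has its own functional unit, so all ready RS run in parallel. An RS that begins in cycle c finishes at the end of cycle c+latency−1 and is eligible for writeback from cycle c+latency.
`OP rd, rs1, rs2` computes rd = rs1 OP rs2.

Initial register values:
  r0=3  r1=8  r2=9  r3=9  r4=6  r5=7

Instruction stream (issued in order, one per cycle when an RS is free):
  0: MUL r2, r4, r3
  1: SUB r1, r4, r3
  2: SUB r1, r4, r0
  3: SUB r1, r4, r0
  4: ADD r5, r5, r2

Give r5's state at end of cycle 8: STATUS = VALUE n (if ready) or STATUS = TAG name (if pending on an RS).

STATUS = TAG Add2

  c1: issue MUL r2<-Mul1  regs: r0:3,r1:8,r2:Mul1,r3:9,r4:6,r5:7
  c2: issue SUB r1<-Add1  regs: r0:3,r1:Add1,r2:Mul1,r3:9,r4:6,r5:7
  c3: issue SUB r1<-Add2  regs: r0:3,r1:Add2,r2:Mul1,r3:9,r4:6,r5:7
  c4: stall  regs: r0:3,r1:Add2,r2:Mul1,r3:9,r4:6,r5:7
  c5: CDB Add1=-3; issue SUB r1<-Add1  regs: r0:3,r1:Add1,r2:Mul1,r3:9,r4:6,r5:7
  c6: CDB Add2=3; issue ADD r5<-Add2  regs: r0:3,r1:Add1,r2:Mul1,r3:9,r4:6,r5:Add2
  c7: CDB Mul1=54  regs: r0:3,r1:Add1,r2:54,r3:9,r4:6,r5:Add2
  c8: CDB Add1=3  regs: r0:3,r1:3,r2:54,r3:9,r4:6,r5:Add2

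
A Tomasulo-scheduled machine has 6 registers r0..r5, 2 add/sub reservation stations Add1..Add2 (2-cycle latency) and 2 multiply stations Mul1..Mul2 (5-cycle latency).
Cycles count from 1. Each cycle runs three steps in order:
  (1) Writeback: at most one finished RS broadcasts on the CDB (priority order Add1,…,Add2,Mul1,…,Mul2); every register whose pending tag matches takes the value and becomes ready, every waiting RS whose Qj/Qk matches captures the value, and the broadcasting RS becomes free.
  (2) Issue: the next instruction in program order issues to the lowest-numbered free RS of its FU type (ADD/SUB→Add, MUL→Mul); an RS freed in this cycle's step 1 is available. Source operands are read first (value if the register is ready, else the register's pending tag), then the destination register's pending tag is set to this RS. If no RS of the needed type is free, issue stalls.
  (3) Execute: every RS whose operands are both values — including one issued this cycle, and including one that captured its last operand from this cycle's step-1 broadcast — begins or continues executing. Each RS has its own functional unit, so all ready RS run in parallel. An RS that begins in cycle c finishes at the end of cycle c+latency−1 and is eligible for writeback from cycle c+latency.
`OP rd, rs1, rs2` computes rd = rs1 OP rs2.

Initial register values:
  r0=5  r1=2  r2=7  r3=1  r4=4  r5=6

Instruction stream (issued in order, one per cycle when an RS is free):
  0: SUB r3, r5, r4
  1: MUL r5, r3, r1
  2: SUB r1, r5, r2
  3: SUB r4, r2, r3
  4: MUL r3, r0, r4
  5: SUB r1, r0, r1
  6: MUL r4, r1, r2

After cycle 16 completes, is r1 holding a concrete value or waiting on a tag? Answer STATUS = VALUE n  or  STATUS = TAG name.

STATUS = VALUE 8

c1: issue SUB r3<-Add1 | r0:5,r1:2,r2:7,r3:Add1,r4:4,r5:6
c2: issue MUL r5<-Mul1 | r0:5,r1:2,r2:7,r3:Add1,r4:4,r5:Mul1
c3: CDB Add1=2; issue SUB r1<-Add1 | r0:5,r1:Add1,r2:7,r3:2,r4:4,r5:Mul1
c4: issue SUB r4<-Add2 | r0:5,r1:Add1,r2:7,r3:2,r4:Add2,r5:Mul1
c5: issue MUL r3<-Mul2 | r0:5,r1:Add1,r2:7,r3:Mul2,r4:Add2,r5:Mul1
c6: CDB Add2=5; issue SUB r1<-Add2 | r0:5,r1:Add2,r2:7,r3:Mul2,r4:5,r5:Mul1
c7: stall | r0:5,r1:Add2,r2:7,r3:Mul2,r4:5,r5:Mul1
c8: CDB Mul1=4; issue MUL r4<-Mul1 | r0:5,r1:Add2,r2:7,r3:Mul2,r4:Mul1,r5:4
c9: - | r0:5,r1:Add2,r2:7,r3:Mul2,r4:Mul1,r5:4
c10: CDB Add1=-3 | r0:5,r1:Add2,r2:7,r3:Mul2,r4:Mul1,r5:4
c11: CDB Mul2=25 | r0:5,r1:Add2,r2:7,r3:25,r4:Mul1,r5:4
c12: CDB Add2=8 | r0:5,r1:8,r2:7,r3:25,r4:Mul1,r5:4
c13: - | r0:5,r1:8,r2:7,r3:25,r4:Mul1,r5:4
c14: - | r0:5,r1:8,r2:7,r3:25,r4:Mul1,r5:4
c15: - | r0:5,r1:8,r2:7,r3:25,r4:Mul1,r5:4
c16: - | r0:5,r1:8,r2:7,r3:25,r4:Mul1,r5:4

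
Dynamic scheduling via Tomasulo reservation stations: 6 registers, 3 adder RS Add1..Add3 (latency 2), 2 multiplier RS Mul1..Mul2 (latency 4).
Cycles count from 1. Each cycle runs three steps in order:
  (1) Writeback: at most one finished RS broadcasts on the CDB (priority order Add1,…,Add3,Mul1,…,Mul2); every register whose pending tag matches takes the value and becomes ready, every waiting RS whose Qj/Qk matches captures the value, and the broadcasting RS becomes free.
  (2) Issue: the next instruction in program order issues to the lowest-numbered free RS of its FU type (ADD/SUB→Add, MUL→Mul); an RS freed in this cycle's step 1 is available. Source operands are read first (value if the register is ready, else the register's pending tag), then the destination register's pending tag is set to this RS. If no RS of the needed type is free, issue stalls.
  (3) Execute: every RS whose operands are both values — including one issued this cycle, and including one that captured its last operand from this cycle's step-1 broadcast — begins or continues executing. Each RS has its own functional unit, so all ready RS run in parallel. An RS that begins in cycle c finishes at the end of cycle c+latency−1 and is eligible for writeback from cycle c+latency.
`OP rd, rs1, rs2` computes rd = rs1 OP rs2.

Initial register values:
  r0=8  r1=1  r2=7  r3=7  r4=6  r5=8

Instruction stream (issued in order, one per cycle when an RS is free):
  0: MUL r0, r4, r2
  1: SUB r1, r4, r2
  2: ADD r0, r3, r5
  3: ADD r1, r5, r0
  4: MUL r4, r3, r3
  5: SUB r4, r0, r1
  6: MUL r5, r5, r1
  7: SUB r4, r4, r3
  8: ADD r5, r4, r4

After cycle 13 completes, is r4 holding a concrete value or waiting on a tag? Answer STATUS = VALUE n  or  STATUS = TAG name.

  c1: issue MUL r0<-Mul1  regs: r0:Mul1,r1:1,r2:7,r3:7,r4:6,r5:8
  c2: issue SUB r1<-Add1  regs: r0:Mul1,r1:Add1,r2:7,r3:7,r4:6,r5:8
  c3: issue ADD r0<-Add2  regs: r0:Add2,r1:Add1,r2:7,r3:7,r4:6,r5:8
  c4: CDB Add1=-1; issue ADD r1<-Add1  regs: r0:Add2,r1:Add1,r2:7,r3:7,r4:6,r5:8
  c5: CDB Add2=15; issue MUL r4<-Mul2  regs: r0:15,r1:Add1,r2:7,r3:7,r4:Mul2,r5:8
  c6: CDB Mul1=42; issue SUB r4<-Add2  regs: r0:15,r1:Add1,r2:7,r3:7,r4:Add2,r5:8
  c7: CDB Add1=23; issue MUL r5<-Mul1  regs: r0:15,r1:23,r2:7,r3:7,r4:Add2,r5:Mul1
  c8: issue SUB r4<-Add1  regs: r0:15,r1:23,r2:7,r3:7,r4:Add1,r5:Mul1
  c9: CDB Add2=-8; issue ADD r5<-Add2  regs: r0:15,r1:23,r2:7,r3:7,r4:Add1,r5:Add2
  c10: CDB Mul2=49  regs: r0:15,r1:23,r2:7,r3:7,r4:Add1,r5:Add2
  c11: CDB Add1=-15  regs: r0:15,r1:23,r2:7,r3:7,r4:-15,r5:Add2
  c12: CDB Mul1=184  regs: r0:15,r1:23,r2:7,r3:7,r4:-15,r5:Add2
  c13: CDB Add2=-30  regs: r0:15,r1:23,r2:7,r3:7,r4:-15,r5:-30

STATUS = VALUE -15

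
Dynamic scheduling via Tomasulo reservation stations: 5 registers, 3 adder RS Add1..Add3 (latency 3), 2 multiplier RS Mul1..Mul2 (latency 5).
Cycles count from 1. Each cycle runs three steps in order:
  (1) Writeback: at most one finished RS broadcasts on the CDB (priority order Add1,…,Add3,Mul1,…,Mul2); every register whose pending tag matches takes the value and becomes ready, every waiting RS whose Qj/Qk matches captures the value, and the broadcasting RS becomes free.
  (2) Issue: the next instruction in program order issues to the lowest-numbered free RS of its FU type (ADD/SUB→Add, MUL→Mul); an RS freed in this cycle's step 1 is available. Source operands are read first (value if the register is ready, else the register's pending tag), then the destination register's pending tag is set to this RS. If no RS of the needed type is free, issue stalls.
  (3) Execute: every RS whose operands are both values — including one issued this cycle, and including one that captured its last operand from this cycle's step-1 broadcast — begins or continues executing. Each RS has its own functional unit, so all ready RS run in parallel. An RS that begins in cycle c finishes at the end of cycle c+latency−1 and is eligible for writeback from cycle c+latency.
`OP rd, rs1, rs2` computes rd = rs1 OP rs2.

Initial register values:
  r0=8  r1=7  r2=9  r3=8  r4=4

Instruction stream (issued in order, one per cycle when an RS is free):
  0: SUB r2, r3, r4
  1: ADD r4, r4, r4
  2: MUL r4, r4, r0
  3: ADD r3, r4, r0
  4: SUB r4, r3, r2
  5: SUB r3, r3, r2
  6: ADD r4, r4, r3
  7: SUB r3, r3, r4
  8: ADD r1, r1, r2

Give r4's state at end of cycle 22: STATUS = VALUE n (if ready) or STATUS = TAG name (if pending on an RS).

cycle 1: issue SUB r2<-Add1 // r0:8,r1:7,r2:Add1,r3:8,r4:4
cycle 2: issue ADD r4<-Add2 // r0:8,r1:7,r2:Add1,r3:8,r4:Add2
cycle 3: issue MUL r4<-Mul1 // r0:8,r1:7,r2:Add1,r3:8,r4:Mul1
cycle 4: CDB Add1=4; issue ADD r3<-Add1 // r0:8,r1:7,r2:4,r3:Add1,r4:Mul1
cycle 5: CDB Add2=8; issue SUB r4<-Add2 // r0:8,r1:7,r2:4,r3:Add1,r4:Add2
cycle 6: issue SUB r3<-Add3 // r0:8,r1:7,r2:4,r3:Add3,r4:Add2
cycle 7: stall // r0:8,r1:7,r2:4,r3:Add3,r4:Add2
cycle 8: stall // r0:8,r1:7,r2:4,r3:Add3,r4:Add2
cycle 9: stall // r0:8,r1:7,r2:4,r3:Add3,r4:Add2
cycle 10: CDB Mul1=64; stall // r0:8,r1:7,r2:4,r3:Add3,r4:Add2
cycle 11: stall // r0:8,r1:7,r2:4,r3:Add3,r4:Add2
cycle 12: stall // r0:8,r1:7,r2:4,r3:Add3,r4:Add2
cycle 13: CDB Add1=72; issue ADD r4<-Add1 // r0:8,r1:7,r2:4,r3:Add3,r4:Add1
cycle 14: stall // r0:8,r1:7,r2:4,r3:Add3,r4:Add1
cycle 15: stall // r0:8,r1:7,r2:4,r3:Add3,r4:Add1
cycle 16: CDB Add2=68; issue SUB r3<-Add2 // r0:8,r1:7,r2:4,r3:Add2,r4:Add1
cycle 17: CDB Add3=68; issue ADD r1<-Add3 // r0:8,r1:Add3,r2:4,r3:Add2,r4:Add1
cycle 18: - // r0:8,r1:Add3,r2:4,r3:Add2,r4:Add1
cycle 19: - // r0:8,r1:Add3,r2:4,r3:Add2,r4:Add1
cycle 20: CDB Add1=136 // r0:8,r1:Add3,r2:4,r3:Add2,r4:136
cycle 21: CDB Add3=11 // r0:8,r1:11,r2:4,r3:Add2,r4:136
cycle 22: - // r0:8,r1:11,r2:4,r3:Add2,r4:136

STATUS = VALUE 136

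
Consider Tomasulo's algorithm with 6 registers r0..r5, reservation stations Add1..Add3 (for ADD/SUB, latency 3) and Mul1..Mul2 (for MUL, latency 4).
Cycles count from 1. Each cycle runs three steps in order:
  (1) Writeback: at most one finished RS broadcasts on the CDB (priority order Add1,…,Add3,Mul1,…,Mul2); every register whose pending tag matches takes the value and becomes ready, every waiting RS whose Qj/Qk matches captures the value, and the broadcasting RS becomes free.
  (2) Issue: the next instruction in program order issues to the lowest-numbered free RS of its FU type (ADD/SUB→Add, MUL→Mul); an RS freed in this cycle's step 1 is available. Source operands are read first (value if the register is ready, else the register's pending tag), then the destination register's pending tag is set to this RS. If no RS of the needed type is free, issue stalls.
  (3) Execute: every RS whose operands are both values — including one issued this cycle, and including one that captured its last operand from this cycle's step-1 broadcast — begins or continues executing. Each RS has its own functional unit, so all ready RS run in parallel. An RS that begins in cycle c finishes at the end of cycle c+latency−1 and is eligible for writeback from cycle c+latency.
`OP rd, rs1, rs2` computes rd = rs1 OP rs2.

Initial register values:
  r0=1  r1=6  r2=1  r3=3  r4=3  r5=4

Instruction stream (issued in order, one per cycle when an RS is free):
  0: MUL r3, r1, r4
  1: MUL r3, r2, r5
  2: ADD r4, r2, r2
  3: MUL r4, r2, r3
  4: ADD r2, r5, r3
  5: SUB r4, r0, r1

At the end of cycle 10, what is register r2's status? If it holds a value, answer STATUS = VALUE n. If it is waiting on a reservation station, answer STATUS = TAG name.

  c1: issue MUL r3<-Mul1  regs: r0:1,r1:6,r2:1,r3:Mul1,r4:3,r5:4
  c2: issue MUL r3<-Mul2  regs: r0:1,r1:6,r2:1,r3:Mul2,r4:3,r5:4
  c3: issue ADD r4<-Add1  regs: r0:1,r1:6,r2:1,r3:Mul2,r4:Add1,r5:4
  c4: stall  regs: r0:1,r1:6,r2:1,r3:Mul2,r4:Add1,r5:4
  c5: CDB Mul1=18; issue MUL r4<-Mul1  regs: r0:1,r1:6,r2:1,r3:Mul2,r4:Mul1,r5:4
  c6: CDB Add1=2; issue ADD r2<-Add1  regs: r0:1,r1:6,r2:Add1,r3:Mul2,r4:Mul1,r5:4
  c7: CDB Mul2=4; issue SUB r4<-Add2  regs: r0:1,r1:6,r2:Add1,r3:4,r4:Add2,r5:4
  c8: -  regs: r0:1,r1:6,r2:Add1,r3:4,r4:Add2,r5:4
  c9: -  regs: r0:1,r1:6,r2:Add1,r3:4,r4:Add2,r5:4
  c10: CDB Add1=8  regs: r0:1,r1:6,r2:8,r3:4,r4:Add2,r5:4

STATUS = VALUE 8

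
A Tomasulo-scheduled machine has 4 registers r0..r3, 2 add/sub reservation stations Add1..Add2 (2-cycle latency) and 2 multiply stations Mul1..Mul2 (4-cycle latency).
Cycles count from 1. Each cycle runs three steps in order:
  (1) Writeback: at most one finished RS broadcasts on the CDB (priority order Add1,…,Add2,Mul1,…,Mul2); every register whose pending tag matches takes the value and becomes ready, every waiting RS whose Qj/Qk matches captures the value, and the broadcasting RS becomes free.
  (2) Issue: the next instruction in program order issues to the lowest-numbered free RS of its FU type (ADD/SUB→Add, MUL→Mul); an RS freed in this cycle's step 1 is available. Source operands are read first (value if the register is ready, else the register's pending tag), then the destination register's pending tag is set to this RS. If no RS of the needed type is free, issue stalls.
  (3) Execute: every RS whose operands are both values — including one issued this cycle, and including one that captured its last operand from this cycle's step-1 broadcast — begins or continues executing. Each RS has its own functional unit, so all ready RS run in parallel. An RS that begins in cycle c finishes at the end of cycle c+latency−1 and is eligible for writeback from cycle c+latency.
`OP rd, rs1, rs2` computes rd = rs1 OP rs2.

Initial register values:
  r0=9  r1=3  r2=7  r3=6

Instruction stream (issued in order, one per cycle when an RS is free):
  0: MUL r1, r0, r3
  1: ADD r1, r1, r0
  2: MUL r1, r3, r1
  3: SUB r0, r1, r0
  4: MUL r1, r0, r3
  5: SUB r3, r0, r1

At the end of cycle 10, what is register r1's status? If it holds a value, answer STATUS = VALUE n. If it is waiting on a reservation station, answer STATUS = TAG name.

cycle 1: issue MUL r1<-Mul1 // r0:9,r1:Mul1,r2:7,r3:6
cycle 2: issue ADD r1<-Add1 // r0:9,r1:Add1,r2:7,r3:6
cycle 3: issue MUL r1<-Mul2 // r0:9,r1:Mul2,r2:7,r3:6
cycle 4: issue SUB r0<-Add2 // r0:Add2,r1:Mul2,r2:7,r3:6
cycle 5: CDB Mul1=54; issue MUL r1<-Mul1 // r0:Add2,r1:Mul1,r2:7,r3:6
cycle 6: stall // r0:Add2,r1:Mul1,r2:7,r3:6
cycle 7: CDB Add1=63; issue SUB r3<-Add1 // r0:Add2,r1:Mul1,r2:7,r3:Add1
cycle 8: - // r0:Add2,r1:Mul1,r2:7,r3:Add1
cycle 9: - // r0:Add2,r1:Mul1,r2:7,r3:Add1
cycle 10: - // r0:Add2,r1:Mul1,r2:7,r3:Add1

STATUS = TAG Mul1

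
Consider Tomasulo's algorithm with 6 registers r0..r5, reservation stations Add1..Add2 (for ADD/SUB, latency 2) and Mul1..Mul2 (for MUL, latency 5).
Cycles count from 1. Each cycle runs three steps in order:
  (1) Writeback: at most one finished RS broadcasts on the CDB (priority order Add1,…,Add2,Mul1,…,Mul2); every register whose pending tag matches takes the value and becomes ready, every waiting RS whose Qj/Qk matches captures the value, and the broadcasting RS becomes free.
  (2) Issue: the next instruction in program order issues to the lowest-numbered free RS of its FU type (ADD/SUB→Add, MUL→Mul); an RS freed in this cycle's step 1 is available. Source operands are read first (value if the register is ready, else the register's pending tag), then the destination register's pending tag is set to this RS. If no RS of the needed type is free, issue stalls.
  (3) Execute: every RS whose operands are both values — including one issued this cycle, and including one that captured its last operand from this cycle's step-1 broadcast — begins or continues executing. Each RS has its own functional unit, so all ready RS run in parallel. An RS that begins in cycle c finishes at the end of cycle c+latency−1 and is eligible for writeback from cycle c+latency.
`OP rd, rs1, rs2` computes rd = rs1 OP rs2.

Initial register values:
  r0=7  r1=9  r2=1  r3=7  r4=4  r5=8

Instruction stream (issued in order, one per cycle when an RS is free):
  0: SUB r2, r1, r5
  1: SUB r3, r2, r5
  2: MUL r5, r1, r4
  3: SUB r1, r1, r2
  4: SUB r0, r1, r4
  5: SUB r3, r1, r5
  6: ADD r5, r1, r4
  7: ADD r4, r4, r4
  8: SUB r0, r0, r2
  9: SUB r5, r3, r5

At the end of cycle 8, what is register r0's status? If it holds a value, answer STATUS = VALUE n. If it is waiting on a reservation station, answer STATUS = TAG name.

cycle 1: issue SUB r2<-Add1 // r0:7,r1:9,r2:Add1,r3:7,r4:4,r5:8
cycle 2: issue SUB r3<-Add2 // r0:7,r1:9,r2:Add1,r3:Add2,r4:4,r5:8
cycle 3: CDB Add1=1; issue MUL r5<-Mul1 // r0:7,r1:9,r2:1,r3:Add2,r4:4,r5:Mul1
cycle 4: issue SUB r1<-Add1 // r0:7,r1:Add1,r2:1,r3:Add2,r4:4,r5:Mul1
cycle 5: CDB Add2=-7; issue SUB r0<-Add2 // r0:Add2,r1:Add1,r2:1,r3:-7,r4:4,r5:Mul1
cycle 6: CDB Add1=8; issue SUB r3<-Add1 // r0:Add2,r1:8,r2:1,r3:Add1,r4:4,r5:Mul1
cycle 7: stall // r0:Add2,r1:8,r2:1,r3:Add1,r4:4,r5:Mul1
cycle 8: CDB Add2=4; issue ADD r5<-Add2 // r0:4,r1:8,r2:1,r3:Add1,r4:4,r5:Add2

STATUS = VALUE 4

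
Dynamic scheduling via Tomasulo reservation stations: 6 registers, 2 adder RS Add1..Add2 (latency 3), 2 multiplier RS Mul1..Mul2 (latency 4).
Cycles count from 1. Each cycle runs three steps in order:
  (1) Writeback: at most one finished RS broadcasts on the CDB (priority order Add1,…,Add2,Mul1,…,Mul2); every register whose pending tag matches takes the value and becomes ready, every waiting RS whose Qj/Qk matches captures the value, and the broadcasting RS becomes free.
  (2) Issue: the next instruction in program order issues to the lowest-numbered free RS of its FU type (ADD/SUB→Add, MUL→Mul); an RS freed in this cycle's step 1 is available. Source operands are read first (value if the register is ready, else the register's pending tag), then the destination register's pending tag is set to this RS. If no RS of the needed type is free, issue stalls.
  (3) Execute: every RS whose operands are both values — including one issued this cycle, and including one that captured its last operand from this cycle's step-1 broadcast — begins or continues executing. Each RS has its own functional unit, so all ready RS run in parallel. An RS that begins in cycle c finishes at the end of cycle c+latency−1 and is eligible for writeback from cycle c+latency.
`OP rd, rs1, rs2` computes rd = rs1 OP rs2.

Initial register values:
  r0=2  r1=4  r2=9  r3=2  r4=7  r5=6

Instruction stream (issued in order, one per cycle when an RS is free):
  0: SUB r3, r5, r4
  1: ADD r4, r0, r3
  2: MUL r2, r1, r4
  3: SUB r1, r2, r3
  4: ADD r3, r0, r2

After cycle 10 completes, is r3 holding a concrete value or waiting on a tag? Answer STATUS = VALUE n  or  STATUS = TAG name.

c1: issue SUB r3<-Add1 | r0:2,r1:4,r2:9,r3:Add1,r4:7,r5:6
c2: issue ADD r4<-Add2 | r0:2,r1:4,r2:9,r3:Add1,r4:Add2,r5:6
c3: issue MUL r2<-Mul1 | r0:2,r1:4,r2:Mul1,r3:Add1,r4:Add2,r5:6
c4: CDB Add1=-1; issue SUB r1<-Add1 | r0:2,r1:Add1,r2:Mul1,r3:-1,r4:Add2,r5:6
c5: stall | r0:2,r1:Add1,r2:Mul1,r3:-1,r4:Add2,r5:6
c6: stall | r0:2,r1:Add1,r2:Mul1,r3:-1,r4:Add2,r5:6
c7: CDB Add2=1; issue ADD r3<-Add2 | r0:2,r1:Add1,r2:Mul1,r3:Add2,r4:1,r5:6
c8: - | r0:2,r1:Add1,r2:Mul1,r3:Add2,r4:1,r5:6
c9: - | r0:2,r1:Add1,r2:Mul1,r3:Add2,r4:1,r5:6
c10: - | r0:2,r1:Add1,r2:Mul1,r3:Add2,r4:1,r5:6

STATUS = TAG Add2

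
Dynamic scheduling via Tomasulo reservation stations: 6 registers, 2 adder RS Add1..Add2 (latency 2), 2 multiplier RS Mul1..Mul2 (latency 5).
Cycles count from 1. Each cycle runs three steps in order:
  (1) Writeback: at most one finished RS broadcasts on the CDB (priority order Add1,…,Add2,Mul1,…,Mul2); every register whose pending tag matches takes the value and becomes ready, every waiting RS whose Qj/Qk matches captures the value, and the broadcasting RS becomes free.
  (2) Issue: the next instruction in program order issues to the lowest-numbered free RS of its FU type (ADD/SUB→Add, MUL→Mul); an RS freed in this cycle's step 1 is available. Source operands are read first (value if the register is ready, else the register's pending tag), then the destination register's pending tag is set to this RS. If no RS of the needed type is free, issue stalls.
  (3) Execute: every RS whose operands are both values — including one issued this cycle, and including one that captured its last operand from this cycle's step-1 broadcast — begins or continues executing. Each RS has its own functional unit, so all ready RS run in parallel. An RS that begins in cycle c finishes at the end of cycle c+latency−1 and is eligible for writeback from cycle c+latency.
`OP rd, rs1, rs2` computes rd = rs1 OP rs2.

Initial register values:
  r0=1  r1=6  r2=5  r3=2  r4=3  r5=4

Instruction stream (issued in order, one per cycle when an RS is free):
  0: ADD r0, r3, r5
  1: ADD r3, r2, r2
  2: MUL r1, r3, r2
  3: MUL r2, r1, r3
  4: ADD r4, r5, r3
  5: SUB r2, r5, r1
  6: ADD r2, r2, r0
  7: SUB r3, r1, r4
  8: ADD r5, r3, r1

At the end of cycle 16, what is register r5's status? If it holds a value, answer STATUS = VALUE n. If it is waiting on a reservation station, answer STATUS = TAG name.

STATUS = VALUE 86

  c1: issue ADD r0<-Add1  regs: r0:Add1,r1:6,r2:5,r3:2,r4:3,r5:4
  c2: issue ADD r3<-Add2  regs: r0:Add1,r1:6,r2:5,r3:Add2,r4:3,r5:4
  c3: CDB Add1=6; issue MUL r1<-Mul1  regs: r0:6,r1:Mul1,r2:5,r3:Add2,r4:3,r5:4
  c4: CDB Add2=10; issue MUL r2<-Mul2  regs: r0:6,r1:Mul1,r2:Mul2,r3:10,r4:3,r5:4
  c5: issue ADD r4<-Add1  regs: r0:6,r1:Mul1,r2:Mul2,r3:10,r4:Add1,r5:4
  c6: issue SUB r2<-Add2  regs: r0:6,r1:Mul1,r2:Add2,r3:10,r4:Add1,r5:4
  c7: CDB Add1=14; issue ADD r2<-Add1  regs: r0:6,r1:Mul1,r2:Add1,r3:10,r4:14,r5:4
  c8: stall  regs: r0:6,r1:Mul1,r2:Add1,r3:10,r4:14,r5:4
  c9: CDB Mul1=50; stall  regs: r0:6,r1:50,r2:Add1,r3:10,r4:14,r5:4
  c10: stall  regs: r0:6,r1:50,r2:Add1,r3:10,r4:14,r5:4
  c11: CDB Add2=-46; issue SUB r3<-Add2  regs: r0:6,r1:50,r2:Add1,r3:Add2,r4:14,r5:4
  c12: stall  regs: r0:6,r1:50,r2:Add1,r3:Add2,r4:14,r5:4
  c13: CDB Add1=-40; issue ADD r5<-Add1  regs: r0:6,r1:50,r2:-40,r3:Add2,r4:14,r5:Add1
  c14: CDB Add2=36  regs: r0:6,r1:50,r2:-40,r3:36,r4:14,r5:Add1
  c15: CDB Mul2=500  regs: r0:6,r1:50,r2:-40,r3:36,r4:14,r5:Add1
  c16: CDB Add1=86  regs: r0:6,r1:50,r2:-40,r3:36,r4:14,r5:86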